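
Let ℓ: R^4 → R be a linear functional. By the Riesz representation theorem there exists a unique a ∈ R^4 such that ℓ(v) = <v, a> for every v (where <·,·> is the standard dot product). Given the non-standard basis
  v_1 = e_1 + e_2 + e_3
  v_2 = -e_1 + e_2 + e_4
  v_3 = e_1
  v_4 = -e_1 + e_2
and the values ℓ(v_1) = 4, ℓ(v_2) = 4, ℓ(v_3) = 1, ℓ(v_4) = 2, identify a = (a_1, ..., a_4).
a = (1, 3, 0, 2)

Write a = (a_1, ..., a_4) in the standard basis. For each basis vector v_i, ℓ(v_i) = <v_i, a> is a linear equation in the a_j's. Collect the n equations into a matrix system V a = ℓ, where row i of V is v_i (expressed in the standard basis). Since V is invertible (lower-triangular with 1s on the diagonal, up to permutation), solve by back-substitution:
  V =
[[1, 1, 1, 0],
 [-1, 1, 0, 1],
 [1, 0, 0, 0],
 [-1, 1, 0, 0]]
  V a = (4, 4, 1, 2)
Solving gives a = (1, 3, 0, 2).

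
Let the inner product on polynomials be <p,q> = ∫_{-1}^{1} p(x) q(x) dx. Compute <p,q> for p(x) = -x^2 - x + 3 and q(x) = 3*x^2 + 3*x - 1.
<p,q> = -38/15

Expand the product: p(x)·q(x) = -3*x^4 - 6*x^3 + 7*x^2 + 10*x - 3.
∫_{-1}^{1} of each monomial x^k gives [2/(k+1) if k even, 0 if k odd]. Integrating term-by-term (or equivalently evaluating the antiderivative F(x) = -3*x^5/5 - 3*x^4/2 + 7*x^3/3 + 5*x^2 - 3*x at the endpoints):
  F(1) − F(−1) = 67/30 − (143/30) = -38/15.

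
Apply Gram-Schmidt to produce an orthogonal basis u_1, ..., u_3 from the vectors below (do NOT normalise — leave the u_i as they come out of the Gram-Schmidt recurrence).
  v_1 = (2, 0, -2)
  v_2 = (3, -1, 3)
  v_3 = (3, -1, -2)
Orthogonal basis:
  u_1 = (2, 0, -2)
  u_2 = (3, -1, 3)
  u_3 = (-5/38, -15/19, -5/38)

Apply the Gram-Schmidt recurrence
  u_1 = v_1
  u_i = v_i − Σ_{j<i} ((v_i · u_j) / (u_j · u_j)) · u_j.

Step by step this gives:
  u_1 = (2, 0, -2)
  u_2 = (3, -1, 3)
  u_3 = (-5/38, -15/19, -5/38)

Orthogonality check:
  u_2 · u_1 = 0 (should be 0)
  u_3 · u_1 = 0 (should be 0)
  u_3 · u_2 = 0 (should be 0)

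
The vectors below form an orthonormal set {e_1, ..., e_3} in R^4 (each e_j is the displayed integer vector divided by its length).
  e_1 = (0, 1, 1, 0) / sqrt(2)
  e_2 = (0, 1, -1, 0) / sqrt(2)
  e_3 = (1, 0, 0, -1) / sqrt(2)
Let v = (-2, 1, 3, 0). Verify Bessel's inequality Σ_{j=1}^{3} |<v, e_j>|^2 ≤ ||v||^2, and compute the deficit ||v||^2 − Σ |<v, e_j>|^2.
Σ |<v, e_j>|^2 = 12; ||v||^2 = 14; deficit = 2

Write each e_j = u_j / sqrt(<u_j, u_j>) where u_j is the displayed integer vector. Then <v, e_j> = <v, u_j> / sqrt(<u_j, u_j>), so |<v, e_j>|^2 = <v, u_j>^2 / <u_j, u_j>.
Coefficients: <v, e_1> = 4/sqrt(2), <v, e_2> = -2/sqrt(2), <v, e_3> = -2/sqrt(2).
Square and sum: Σ |<v, e_j>|^2 = 12.
Compute ||v||^2 = v·v = 14.
Deficit = 14 − 12 = 2 ≥ 0, confirming Bessel's inequality. (The deficit equals ||v − Σ <v,e_j> e_j||^2, the squared distance from v to span{e_j}.)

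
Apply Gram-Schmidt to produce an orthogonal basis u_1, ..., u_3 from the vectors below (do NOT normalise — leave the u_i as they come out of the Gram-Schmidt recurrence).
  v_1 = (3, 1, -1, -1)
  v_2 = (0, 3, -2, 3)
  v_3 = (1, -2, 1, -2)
Orthogonal basis:
  u_1 = (3, 1, -1, -1)
  u_2 = (-1/2, 17/6, -11/6, 19/6)
  u_3 = (11/65, -19/65, -3/65, 17/65)

Apply the Gram-Schmidt recurrence
  u_1 = v_1
  u_i = v_i − Σ_{j<i} ((v_i · u_j) / (u_j · u_j)) · u_j.

Step by step this gives:
  u_1 = (3, 1, -1, -1)
  u_2 = (-1/2, 17/6, -11/6, 19/6)
  u_3 = (11/65, -19/65, -3/65, 17/65)

Orthogonality check:
  u_2 · u_1 = 0 (should be 0)
  u_3 · u_1 = 0 (should be 0)
  u_3 · u_2 = 0 (should be 0)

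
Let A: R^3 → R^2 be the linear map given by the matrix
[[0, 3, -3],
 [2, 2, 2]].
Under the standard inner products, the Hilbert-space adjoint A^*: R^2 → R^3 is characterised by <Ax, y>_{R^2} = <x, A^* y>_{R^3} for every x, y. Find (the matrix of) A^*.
A^* = A^T =
[[0, 2],
 [3, 2],
 [-3, 2]]

For real matrices with standard dot products, the defining identity <Ax, y> = <x, A^* y> gives (Ax)^T y = x^T (A^*) y, i.e. x^T A^T y = x^T (A^*) y. Since this holds for all x, y, we must have A^* = A^T. Therefore
A^* =
[[0, 2],
 [3, 2],
 [-3, 2]].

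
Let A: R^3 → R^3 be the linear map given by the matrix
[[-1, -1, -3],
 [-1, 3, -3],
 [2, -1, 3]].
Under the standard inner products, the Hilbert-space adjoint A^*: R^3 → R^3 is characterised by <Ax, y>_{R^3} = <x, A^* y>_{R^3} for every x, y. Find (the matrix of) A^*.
A^* = A^T =
[[-1, -1, 2],
 [-1, 3, -1],
 [-3, -3, 3]]

For real matrices with standard dot products, the defining identity <Ax, y> = <x, A^* y> gives (Ax)^T y = x^T (A^*) y, i.e. x^T A^T y = x^T (A^*) y. Since this holds for all x, y, we must have A^* = A^T. Therefore
A^* =
[[-1, -1, 2],
 [-1, 3, -1],
 [-3, -3, 3]].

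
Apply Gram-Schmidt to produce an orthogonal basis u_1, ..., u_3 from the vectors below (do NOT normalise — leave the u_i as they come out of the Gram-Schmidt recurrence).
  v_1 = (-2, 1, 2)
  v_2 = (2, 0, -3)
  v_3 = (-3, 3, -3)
Orthogonal basis:
  u_1 = (-2, 1, 2)
  u_2 = (-2/9, 10/9, -7/9)
  u_3 = (-27/17, -18/17, -18/17)

Apply the Gram-Schmidt recurrence
  u_1 = v_1
  u_i = v_i − Σ_{j<i} ((v_i · u_j) / (u_j · u_j)) · u_j.

Step by step this gives:
  u_1 = (-2, 1, 2)
  u_2 = (-2/9, 10/9, -7/9)
  u_3 = (-27/17, -18/17, -18/17)

Orthogonality check:
  u_2 · u_1 = 0 (should be 0)
  u_3 · u_1 = 0 (should be 0)
  u_3 · u_2 = 0 (should be 0)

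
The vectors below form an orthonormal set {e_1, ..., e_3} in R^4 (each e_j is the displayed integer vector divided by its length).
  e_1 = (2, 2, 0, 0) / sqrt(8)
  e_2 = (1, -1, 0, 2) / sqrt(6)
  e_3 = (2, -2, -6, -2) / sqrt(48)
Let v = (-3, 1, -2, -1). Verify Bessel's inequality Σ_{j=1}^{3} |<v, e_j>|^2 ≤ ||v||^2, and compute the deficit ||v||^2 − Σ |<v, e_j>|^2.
Σ |<v, e_j>|^2 = 35/4; ||v||^2 = 15; deficit = 25/4

Write each e_j = u_j / sqrt(<u_j, u_j>) where u_j is the displayed integer vector. Then <v, e_j> = <v, u_j> / sqrt(<u_j, u_j>), so |<v, e_j>|^2 = <v, u_j>^2 / <u_j, u_j>.
Coefficients: <v, e_1> = -4/sqrt(8), <v, e_2> = -6/sqrt(6), <v, e_3> = 6/sqrt(48).
Square and sum: Σ |<v, e_j>|^2 = 35/4.
Compute ||v||^2 = v·v = 15.
Deficit = 15 − 35/4 = 25/4 ≥ 0, confirming Bessel's inequality. (The deficit equals ||v − Σ <v,e_j> e_j||^2, the squared distance from v to span{e_j}.)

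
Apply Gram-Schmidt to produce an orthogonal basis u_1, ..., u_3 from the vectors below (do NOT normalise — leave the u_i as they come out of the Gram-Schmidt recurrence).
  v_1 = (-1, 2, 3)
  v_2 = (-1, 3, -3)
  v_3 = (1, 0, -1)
Orthogonal basis:
  u_1 = (-1, 2, 3)
  u_2 = (-8/7, 23/7, -18/7)
  u_3 = (105/131, 42/131, 7/131)

Apply the Gram-Schmidt recurrence
  u_1 = v_1
  u_i = v_i − Σ_{j<i} ((v_i · u_j) / (u_j · u_j)) · u_j.

Step by step this gives:
  u_1 = (-1, 2, 3)
  u_2 = (-8/7, 23/7, -18/7)
  u_3 = (105/131, 42/131, 7/131)

Orthogonality check:
  u_2 · u_1 = 0 (should be 0)
  u_3 · u_1 = 0 (should be 0)
  u_3 · u_2 = 0 (should be 0)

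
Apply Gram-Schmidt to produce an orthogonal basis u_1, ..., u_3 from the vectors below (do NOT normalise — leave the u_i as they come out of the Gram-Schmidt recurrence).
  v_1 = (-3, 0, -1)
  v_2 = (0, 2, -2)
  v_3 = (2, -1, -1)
Orthogonal basis:
  u_1 = (-3, 0, -1)
  u_2 = (3/5, 2, -9/5)
  u_3 = (8/19, -24/19, -24/19)

Apply the Gram-Schmidt recurrence
  u_1 = v_1
  u_i = v_i − Σ_{j<i} ((v_i · u_j) / (u_j · u_j)) · u_j.

Step by step this gives:
  u_1 = (-3, 0, -1)
  u_2 = (3/5, 2, -9/5)
  u_3 = (8/19, -24/19, -24/19)

Orthogonality check:
  u_2 · u_1 = 0 (should be 0)
  u_3 · u_1 = 0 (should be 0)
  u_3 · u_2 = 0 (should be 0)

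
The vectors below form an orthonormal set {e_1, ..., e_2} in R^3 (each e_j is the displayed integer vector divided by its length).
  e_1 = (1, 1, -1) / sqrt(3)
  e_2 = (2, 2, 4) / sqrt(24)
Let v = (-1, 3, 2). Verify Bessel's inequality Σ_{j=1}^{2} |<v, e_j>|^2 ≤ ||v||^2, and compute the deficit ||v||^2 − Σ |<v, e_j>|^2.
Σ |<v, e_j>|^2 = 6; ||v||^2 = 14; deficit = 8

Write each e_j = u_j / sqrt(<u_j, u_j>) where u_j is the displayed integer vector. Then <v, e_j> = <v, u_j> / sqrt(<u_j, u_j>), so |<v, e_j>|^2 = <v, u_j>^2 / <u_j, u_j>.
Coefficients: <v, e_1> = 0/sqrt(3), <v, e_2> = 12/sqrt(24).
Square and sum: Σ |<v, e_j>|^2 = 6.
Compute ||v||^2 = v·v = 14.
Deficit = 14 − 6 = 8 ≥ 0, confirming Bessel's inequality. (The deficit equals ||v − Σ <v,e_j> e_j||^2, the squared distance from v to span{e_j}.)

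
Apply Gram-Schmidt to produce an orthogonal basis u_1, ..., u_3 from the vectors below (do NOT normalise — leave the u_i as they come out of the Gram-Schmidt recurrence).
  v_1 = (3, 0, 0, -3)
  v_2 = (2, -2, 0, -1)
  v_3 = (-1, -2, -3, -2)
Orthogonal basis:
  u_1 = (3, 0, 0, -3)
  u_2 = (1/2, -2, 0, 1/2)
  u_3 = (-16/9, -8/9, -3, -16/9)

Apply the Gram-Schmidt recurrence
  u_1 = v_1
  u_i = v_i − Σ_{j<i} ((v_i · u_j) / (u_j · u_j)) · u_j.

Step by step this gives:
  u_1 = (3, 0, 0, -3)
  u_2 = (1/2, -2, 0, 1/2)
  u_3 = (-16/9, -8/9, -3, -16/9)

Orthogonality check:
  u_2 · u_1 = 0 (should be 0)
  u_3 · u_1 = 0 (should be 0)
  u_3 · u_2 = 0 (should be 0)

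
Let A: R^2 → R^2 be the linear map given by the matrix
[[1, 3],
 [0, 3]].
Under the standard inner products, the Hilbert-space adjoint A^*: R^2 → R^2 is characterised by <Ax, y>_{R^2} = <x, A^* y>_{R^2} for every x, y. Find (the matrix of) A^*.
A^* = A^T =
[[1, 0],
 [3, 3]]

For real matrices with standard dot products, the defining identity <Ax, y> = <x, A^* y> gives (Ax)^T y = x^T (A^*) y, i.e. x^T A^T y = x^T (A^*) y. Since this holds for all x, y, we must have A^* = A^T. Therefore
A^* =
[[1, 0],
 [3, 3]].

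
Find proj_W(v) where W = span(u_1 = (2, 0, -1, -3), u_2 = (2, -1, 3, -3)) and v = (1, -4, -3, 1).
proj_W(v) = (2/111, 52/111, -209/111, -1/37)

Set up U = [u_1 | ... | u_2] ∈ R^(4×2). The projector onto W = col(U) is P = U (U^T U)^(-1) U^T.
Compute U^T U =
  [14, 10]
  [10, 23],
and U^T v = (2, -6).
Solve U^T U · c = U^T v for the coefficients: c = (53/111, -52/111). The projection is proj_W(v) = U c.
Check: (v - proj_W(v)) · u_1 = 0  (should be 0).
Check: (v - proj_W(v)) · u_2 = 0  (should be 0).
Result: proj_W(v) = (2/111, 52/111, -209/111, -1/37).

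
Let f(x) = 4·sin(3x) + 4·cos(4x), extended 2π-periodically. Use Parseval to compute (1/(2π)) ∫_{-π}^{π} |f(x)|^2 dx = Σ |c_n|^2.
Σ |c_n|^2 = 16

Expand |f|^2 and use orthogonality of {sin(nx), cos(mx)} on [-π, π]:
  ∫_{-π}^{π} sin(nx)^2 dx = π, ∫ cos(mx)^2 dx = π, and cross terms integrate to 0.
So ∫_{-π}^{π} f(x)^2 dx = 4^2 · π + 4^2 · π = (16 + 16)π.
Divide by 2π: (16 + 16)/2 = 16.
By Parseval, this equals Σ |c_n|^2.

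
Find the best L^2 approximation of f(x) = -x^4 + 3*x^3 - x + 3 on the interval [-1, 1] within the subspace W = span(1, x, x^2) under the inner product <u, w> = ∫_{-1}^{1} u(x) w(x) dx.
g(x) = -6*x^2/7 + 4*x/5 + 108/35

The best approximation g ∈ W is the orthogonal projection of f onto W. Writing g = a_0 + a_1 x + a_2 x^2, the coefficients solve the normal equations G · a = b where
  G_{ij} = <φ_i, φ_j> and b_i = <f, φ_i>, with φ_0 = 1, φ_1 = x, φ_2 = x^2.
G =
  [2, 0, 2/3]
  [0, 2/3, 0]
  [2/3, 0, 2/5],
b = (28/5, 8/15, 12/7).
Solving gives a_0 = 108/35, a_1 = 4/5, a_2 = -6/7, so
  g(x) = -6*x^2/7 + 4*x/5 + 108/35.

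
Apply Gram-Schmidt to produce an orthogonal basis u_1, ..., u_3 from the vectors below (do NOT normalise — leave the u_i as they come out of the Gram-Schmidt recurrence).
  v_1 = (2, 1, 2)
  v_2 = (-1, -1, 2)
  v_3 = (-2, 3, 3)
Orthogonal basis:
  u_1 = (2, 1, 2)
  u_2 = (-11/9, -10/9, 16/9)
  u_3 = (-116/53, 174/53, 29/53)

Apply the Gram-Schmidt recurrence
  u_1 = v_1
  u_i = v_i − Σ_{j<i} ((v_i · u_j) / (u_j · u_j)) · u_j.

Step by step this gives:
  u_1 = (2, 1, 2)
  u_2 = (-11/9, -10/9, 16/9)
  u_3 = (-116/53, 174/53, 29/53)

Orthogonality check:
  u_2 · u_1 = 0 (should be 0)
  u_3 · u_1 = 0 (should be 0)
  u_3 · u_2 = 0 (should be 0)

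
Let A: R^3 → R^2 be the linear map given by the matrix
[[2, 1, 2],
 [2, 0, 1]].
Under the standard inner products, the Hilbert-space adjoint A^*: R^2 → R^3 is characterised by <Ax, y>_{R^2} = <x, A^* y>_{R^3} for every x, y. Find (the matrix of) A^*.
A^* = A^T =
[[2, 2],
 [1, 0],
 [2, 1]]

For real matrices with standard dot products, the defining identity <Ax, y> = <x, A^* y> gives (Ax)^T y = x^T (A^*) y, i.e. x^T A^T y = x^T (A^*) y. Since this holds for all x, y, we must have A^* = A^T. Therefore
A^* =
[[2, 2],
 [1, 0],
 [2, 1]].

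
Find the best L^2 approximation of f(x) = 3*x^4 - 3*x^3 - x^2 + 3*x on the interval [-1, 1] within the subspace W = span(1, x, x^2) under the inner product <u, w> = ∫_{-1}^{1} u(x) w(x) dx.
g(x) = 11*x^2/7 + 6*x/5 - 9/35

The best approximation g ∈ W is the orthogonal projection of f onto W. Writing g = a_0 + a_1 x + a_2 x^2, the coefficients solve the normal equations G · a = b where
  G_{ij} = <φ_i, φ_j> and b_i = <f, φ_i>, with φ_0 = 1, φ_1 = x, φ_2 = x^2.
G =
  [2, 0, 2/3]
  [0, 2/3, 0]
  [2/3, 0, 2/5],
b = (8/15, 4/5, 16/35).
Solving gives a_0 = -9/35, a_1 = 6/5, a_2 = 11/7, so
  g(x) = 11*x^2/7 + 6*x/5 - 9/35.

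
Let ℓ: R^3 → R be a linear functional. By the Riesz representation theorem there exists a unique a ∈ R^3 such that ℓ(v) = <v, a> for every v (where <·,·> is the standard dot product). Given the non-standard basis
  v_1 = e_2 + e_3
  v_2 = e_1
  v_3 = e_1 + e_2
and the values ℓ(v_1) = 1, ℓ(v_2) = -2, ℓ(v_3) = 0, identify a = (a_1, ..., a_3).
a = (-2, 2, -1)

Write a = (a_1, ..., a_3) in the standard basis. For each basis vector v_i, ℓ(v_i) = <v_i, a> is a linear equation in the a_j's. Collect the n equations into a matrix system V a = ℓ, where row i of V is v_i (expressed in the standard basis). Since V is invertible (lower-triangular with 1s on the diagonal, up to permutation), solve by back-substitution:
  V =
[[0, 1, 1],
 [1, 0, 0],
 [1, 1, 0]]
  V a = (1, -2, 0)
Solving gives a = (-2, 2, -1).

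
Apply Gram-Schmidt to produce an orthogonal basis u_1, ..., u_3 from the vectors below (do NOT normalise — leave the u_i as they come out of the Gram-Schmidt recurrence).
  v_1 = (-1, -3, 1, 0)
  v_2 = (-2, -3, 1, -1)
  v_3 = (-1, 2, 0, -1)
Orthogonal basis:
  u_1 = (-1, -3, 1, 0)
  u_2 = (-10/11, 3/11, -1/11, -1)
  u_3 = (-2/7, 2/7, 4/7, 2/7)

Apply the Gram-Schmidt recurrence
  u_1 = v_1
  u_i = v_i − Σ_{j<i} ((v_i · u_j) / (u_j · u_j)) · u_j.

Step by step this gives:
  u_1 = (-1, -3, 1, 0)
  u_2 = (-10/11, 3/11, -1/11, -1)
  u_3 = (-2/7, 2/7, 4/7, 2/7)

Orthogonality check:
  u_2 · u_1 = 0 (should be 0)
  u_3 · u_1 = 0 (should be 0)
  u_3 · u_2 = 0 (should be 0)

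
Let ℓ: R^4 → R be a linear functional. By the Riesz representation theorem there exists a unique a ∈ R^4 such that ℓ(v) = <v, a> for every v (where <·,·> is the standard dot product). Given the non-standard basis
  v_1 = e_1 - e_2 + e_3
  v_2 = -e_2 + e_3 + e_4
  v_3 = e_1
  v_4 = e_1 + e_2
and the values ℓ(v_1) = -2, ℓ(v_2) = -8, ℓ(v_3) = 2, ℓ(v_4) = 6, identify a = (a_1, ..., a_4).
a = (2, 4, 0, -4)

Write a = (a_1, ..., a_4) in the standard basis. For each basis vector v_i, ℓ(v_i) = <v_i, a> is a linear equation in the a_j's. Collect the n equations into a matrix system V a = ℓ, where row i of V is v_i (expressed in the standard basis). Since V is invertible (lower-triangular with 1s on the diagonal, up to permutation), solve by back-substitution:
  V =
[[1, -1, 1, 0],
 [0, -1, 1, 1],
 [1, 0, 0, 0],
 [1, 1, 0, 0]]
  V a = (-2, -8, 2, 6)
Solving gives a = (2, 4, 0, -4).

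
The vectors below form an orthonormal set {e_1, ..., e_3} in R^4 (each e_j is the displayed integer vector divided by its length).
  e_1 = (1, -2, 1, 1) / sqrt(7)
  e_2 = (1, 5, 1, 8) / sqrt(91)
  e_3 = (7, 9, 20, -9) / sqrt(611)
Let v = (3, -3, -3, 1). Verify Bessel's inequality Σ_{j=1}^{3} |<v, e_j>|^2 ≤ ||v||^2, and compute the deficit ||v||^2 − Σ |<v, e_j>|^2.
Σ |<v, e_j>|^2 = 787/47; ||v||^2 = 28; deficit = 529/47

Write each e_j = u_j / sqrt(<u_j, u_j>) where u_j is the displayed integer vector. Then <v, e_j> = <v, u_j> / sqrt(<u_j, u_j>), so |<v, e_j>|^2 = <v, u_j>^2 / <u_j, u_j>.
Coefficients: <v, e_1> = 7/sqrt(7), <v, e_2> = -7/sqrt(91), <v, e_3> = -75/sqrt(611).
Square and sum: Σ |<v, e_j>|^2 = 787/47.
Compute ||v||^2 = v·v = 28.
Deficit = 28 − 787/47 = 529/47 ≥ 0, confirming Bessel's inequality. (The deficit equals ||v − Σ <v,e_j> e_j||^2, the squared distance from v to span{e_j}.)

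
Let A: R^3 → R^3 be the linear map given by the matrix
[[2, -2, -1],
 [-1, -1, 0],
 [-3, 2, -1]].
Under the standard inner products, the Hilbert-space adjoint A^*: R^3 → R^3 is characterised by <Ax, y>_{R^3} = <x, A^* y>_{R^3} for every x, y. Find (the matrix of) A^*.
A^* = A^T =
[[2, -1, -3],
 [-2, -1, 2],
 [-1, 0, -1]]

For real matrices with standard dot products, the defining identity <Ax, y> = <x, A^* y> gives (Ax)^T y = x^T (A^*) y, i.e. x^T A^T y = x^T (A^*) y. Since this holds for all x, y, we must have A^* = A^T. Therefore
A^* =
[[2, -1, -3],
 [-2, -1, 2],
 [-1, 0, -1]].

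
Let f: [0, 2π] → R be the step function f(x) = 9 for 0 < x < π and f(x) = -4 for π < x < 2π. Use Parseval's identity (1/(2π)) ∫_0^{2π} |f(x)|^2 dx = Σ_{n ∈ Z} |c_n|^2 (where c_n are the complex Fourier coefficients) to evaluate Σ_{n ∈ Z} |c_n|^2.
Σ |c_n|^2 = 97/2

Parseval equates the L^2 energy of f (normalised by 1/(2π)) with the ℓ^2 sum of its Fourier coefficients: (1/(2π)) ∫_0^{2π} |f|^2 = Σ |c_n|^2.
Compute the left side: (1/(2π)) [∫_0^π 9^2 dx + ∫_π^{2π} (-4)^2 dx] = (1/(2π)) · (81π + 16π) = (81 + 16)/2 = 97/2.
So Σ_{n ∈ Z} |c_n|^2 = 97/2.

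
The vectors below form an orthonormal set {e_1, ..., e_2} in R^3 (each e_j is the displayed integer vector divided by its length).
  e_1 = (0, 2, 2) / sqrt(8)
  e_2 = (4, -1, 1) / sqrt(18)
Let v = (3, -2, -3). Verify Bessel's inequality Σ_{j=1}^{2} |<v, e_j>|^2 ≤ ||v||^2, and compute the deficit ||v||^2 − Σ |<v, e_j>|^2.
Σ |<v, e_j>|^2 = 173/9; ||v||^2 = 22; deficit = 25/9

Write each e_j = u_j / sqrt(<u_j, u_j>) where u_j is the displayed integer vector. Then <v, e_j> = <v, u_j> / sqrt(<u_j, u_j>), so |<v, e_j>|^2 = <v, u_j>^2 / <u_j, u_j>.
Coefficients: <v, e_1> = -10/sqrt(8), <v, e_2> = 11/sqrt(18).
Square and sum: Σ |<v, e_j>|^2 = 173/9.
Compute ||v||^2 = v·v = 22.
Deficit = 22 − 173/9 = 25/9 ≥ 0, confirming Bessel's inequality. (The deficit equals ||v − Σ <v,e_j> e_j||^2, the squared distance from v to span{e_j}.)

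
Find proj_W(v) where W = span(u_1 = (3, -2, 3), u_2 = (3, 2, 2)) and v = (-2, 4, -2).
proj_W(v) = (-426/253, 988/253, -602/253)

Set up U = [u_1 | ... | u_2] ∈ R^(3×2). The projector onto W = col(U) is P = U (U^T U)^(-1) U^T.
Compute U^T U =
  [22, 11]
  [11, 17],
and U^T v = (-20, -2).
Solve U^T U · c = U^T v for the coefficients: c = (-318/253, 16/23). The projection is proj_W(v) = U c.
Check: (v - proj_W(v)) · u_1 = 0  (should be 0).
Check: (v - proj_W(v)) · u_2 = 0  (should be 0).
Result: proj_W(v) = (-426/253, 988/253, -602/253).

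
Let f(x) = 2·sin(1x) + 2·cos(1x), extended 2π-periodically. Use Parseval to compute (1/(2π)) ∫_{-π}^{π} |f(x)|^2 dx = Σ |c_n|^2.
Σ |c_n|^2 = 4

Expand |f|^2 and use orthogonality of {sin(nx), cos(mx)} on [-π, π]:
  ∫_{-π}^{π} sin(nx)^2 dx = π, ∫ cos(mx)^2 dx = π, and cross terms integrate to 0.
So ∫_{-π}^{π} f(x)^2 dx = 2^2 · π + 2^2 · π = (4 + 4)π.
Divide by 2π: (4 + 4)/2 = 4.
By Parseval, this equals Σ |c_n|^2.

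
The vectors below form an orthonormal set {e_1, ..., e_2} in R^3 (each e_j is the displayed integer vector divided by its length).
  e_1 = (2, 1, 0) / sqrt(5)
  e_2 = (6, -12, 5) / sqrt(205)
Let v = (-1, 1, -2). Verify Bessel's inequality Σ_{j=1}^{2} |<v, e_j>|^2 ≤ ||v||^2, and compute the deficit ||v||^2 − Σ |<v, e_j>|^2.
Σ |<v, e_j>|^2 = 165/41; ||v||^2 = 6; deficit = 81/41

Write each e_j = u_j / sqrt(<u_j, u_j>) where u_j is the displayed integer vector. Then <v, e_j> = <v, u_j> / sqrt(<u_j, u_j>), so |<v, e_j>|^2 = <v, u_j>^2 / <u_j, u_j>.
Coefficients: <v, e_1> = -1/sqrt(5), <v, e_2> = -28/sqrt(205).
Square and sum: Σ |<v, e_j>|^2 = 165/41.
Compute ||v||^2 = v·v = 6.
Deficit = 6 − 165/41 = 81/41 ≥ 0, confirming Bessel's inequality. (The deficit equals ||v − Σ <v,e_j> e_j||^2, the squared distance from v to span{e_j}.)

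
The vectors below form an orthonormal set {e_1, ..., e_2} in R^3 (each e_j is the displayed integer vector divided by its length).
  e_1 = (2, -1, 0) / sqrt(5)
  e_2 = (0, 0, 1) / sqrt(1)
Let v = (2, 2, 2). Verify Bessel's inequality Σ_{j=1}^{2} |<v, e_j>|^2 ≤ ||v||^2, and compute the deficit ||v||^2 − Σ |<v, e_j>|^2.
Σ |<v, e_j>|^2 = 24/5; ||v||^2 = 12; deficit = 36/5

Write each e_j = u_j / sqrt(<u_j, u_j>) where u_j is the displayed integer vector. Then <v, e_j> = <v, u_j> / sqrt(<u_j, u_j>), so |<v, e_j>|^2 = <v, u_j>^2 / <u_j, u_j>.
Coefficients: <v, e_1> = 2/sqrt(5), <v, e_2> = 2/sqrt(1).
Square and sum: Σ |<v, e_j>|^2 = 24/5.
Compute ||v||^2 = v·v = 12.
Deficit = 12 − 24/5 = 36/5 ≥ 0, confirming Bessel's inequality. (The deficit equals ||v − Σ <v,e_j> e_j||^2, the squared distance from v to span{e_j}.)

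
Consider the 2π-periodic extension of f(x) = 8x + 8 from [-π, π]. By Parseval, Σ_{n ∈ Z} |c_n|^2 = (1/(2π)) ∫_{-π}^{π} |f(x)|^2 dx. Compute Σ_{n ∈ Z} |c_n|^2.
Σ |c_n|^2 = 64π^2/3 + 64

Expand and integrate term by term over [-π, π]:
  ∫ (8x)^2 dx = 64·(2π^3/3); ∫ 2·8·(8)·x dx = 0 (odd integrand); ∫ 8^2 dx = 64·2π.
So (1/(2π)) ∫_{-π}^{π} (8x + 8)^2 dx = 64π^2/3 + 64 = 64π^2/3 + 64.
Parseval ⇒ Σ |c_n|^2 = 64π^2/3 + 64.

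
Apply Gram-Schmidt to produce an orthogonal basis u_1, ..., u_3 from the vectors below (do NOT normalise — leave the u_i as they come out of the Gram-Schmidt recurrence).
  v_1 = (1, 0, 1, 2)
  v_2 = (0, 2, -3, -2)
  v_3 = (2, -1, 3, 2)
Orthogonal basis:
  u_1 = (1, 0, 1, 2)
  u_2 = (7/6, 2, -11/6, 1/3)
  u_3 = (58/53, 1/53, 30/53, -44/53)

Apply the Gram-Schmidt recurrence
  u_1 = v_1
  u_i = v_i − Σ_{j<i} ((v_i · u_j) / (u_j · u_j)) · u_j.

Step by step this gives:
  u_1 = (1, 0, 1, 2)
  u_2 = (7/6, 2, -11/6, 1/3)
  u_3 = (58/53, 1/53, 30/53, -44/53)

Orthogonality check:
  u_2 · u_1 = 0 (should be 0)
  u_3 · u_1 = 0 (should be 0)
  u_3 · u_2 = 0 (should be 0)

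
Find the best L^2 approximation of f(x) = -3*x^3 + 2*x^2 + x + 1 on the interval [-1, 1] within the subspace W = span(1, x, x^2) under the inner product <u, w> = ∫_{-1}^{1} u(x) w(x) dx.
g(x) = 2*x^2 - 4*x/5 + 1

The best approximation g ∈ W is the orthogonal projection of f onto W. Writing g = a_0 + a_1 x + a_2 x^2, the coefficients solve the normal equations G · a = b where
  G_{ij} = <φ_i, φ_j> and b_i = <f, φ_i>, with φ_0 = 1, φ_1 = x, φ_2 = x^2.
G =
  [2, 0, 2/3]
  [0, 2/3, 0]
  [2/3, 0, 2/5],
b = (10/3, -8/15, 22/15).
Solving gives a_0 = 1, a_1 = -4/5, a_2 = 2, so
  g(x) = 2*x^2 - 4*x/5 + 1.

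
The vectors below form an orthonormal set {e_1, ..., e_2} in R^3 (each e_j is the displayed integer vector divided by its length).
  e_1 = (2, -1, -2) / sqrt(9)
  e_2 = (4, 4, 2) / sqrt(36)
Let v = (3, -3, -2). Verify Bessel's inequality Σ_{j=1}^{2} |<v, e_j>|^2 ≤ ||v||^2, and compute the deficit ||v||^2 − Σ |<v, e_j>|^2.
Σ |<v, e_j>|^2 = 173/9; ||v||^2 = 22; deficit = 25/9

Write each e_j = u_j / sqrt(<u_j, u_j>) where u_j is the displayed integer vector. Then <v, e_j> = <v, u_j> / sqrt(<u_j, u_j>), so |<v, e_j>|^2 = <v, u_j>^2 / <u_j, u_j>.
Coefficients: <v, e_1> = 13/sqrt(9), <v, e_2> = -4/sqrt(36).
Square and sum: Σ |<v, e_j>|^2 = 173/9.
Compute ||v||^2 = v·v = 22.
Deficit = 22 − 173/9 = 25/9 ≥ 0, confirming Bessel's inequality. (The deficit equals ||v − Σ <v,e_j> e_j||^2, the squared distance from v to span{e_j}.)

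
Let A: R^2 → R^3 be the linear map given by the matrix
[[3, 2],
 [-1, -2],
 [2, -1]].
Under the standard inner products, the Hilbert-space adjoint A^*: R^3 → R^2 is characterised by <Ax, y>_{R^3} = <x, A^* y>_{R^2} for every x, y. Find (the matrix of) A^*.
A^* = A^T =
[[3, -1, 2],
 [2, -2, -1]]

For real matrices with standard dot products, the defining identity <Ax, y> = <x, A^* y> gives (Ax)^T y = x^T (A^*) y, i.e. x^T A^T y = x^T (A^*) y. Since this holds for all x, y, we must have A^* = A^T. Therefore
A^* =
[[3, -1, 2],
 [2, -2, -1]].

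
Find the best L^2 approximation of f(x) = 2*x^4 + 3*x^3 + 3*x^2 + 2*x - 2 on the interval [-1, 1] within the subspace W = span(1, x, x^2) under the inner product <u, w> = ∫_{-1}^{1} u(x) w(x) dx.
g(x) = 33*x^2/7 + 19*x/5 - 76/35

The best approximation g ∈ W is the orthogonal projection of f onto W. Writing g = a_0 + a_1 x + a_2 x^2, the coefficients solve the normal equations G · a = b where
  G_{ij} = <φ_i, φ_j> and b_i = <f, φ_i>, with φ_0 = 1, φ_1 = x, φ_2 = x^2.
G =
  [2, 0, 2/3]
  [0, 2/3, 0]
  [2/3, 0, 2/5],
b = (-6/5, 38/15, 46/105).
Solving gives a_0 = -76/35, a_1 = 19/5, a_2 = 33/7, so
  g(x) = 33*x^2/7 + 19*x/5 - 76/35.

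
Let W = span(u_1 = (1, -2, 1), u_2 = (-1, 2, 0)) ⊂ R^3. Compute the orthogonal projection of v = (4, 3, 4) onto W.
proj_W(v) = (-2/5, 4/5, 4)

Set up U = [u_1 | ... | u_2] ∈ R^(3×2). The projector onto W = col(U) is P = U (U^T U)^(-1) U^T.
Compute U^T U =
  [6, -5]
  [-5, 5],
and U^T v = (2, 2).
Solve U^T U · c = U^T v for the coefficients: c = (4, 22/5). The projection is proj_W(v) = U c.
Check: (v - proj_W(v)) · u_1 = 0  (should be 0).
Check: (v - proj_W(v)) · u_2 = 0  (should be 0).
Result: proj_W(v) = (-2/5, 4/5, 4).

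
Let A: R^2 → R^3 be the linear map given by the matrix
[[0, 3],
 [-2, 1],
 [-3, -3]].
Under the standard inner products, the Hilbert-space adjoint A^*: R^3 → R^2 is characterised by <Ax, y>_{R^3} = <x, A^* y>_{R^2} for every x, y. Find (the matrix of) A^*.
A^* = A^T =
[[0, -2, -3],
 [3, 1, -3]]

For real matrices with standard dot products, the defining identity <Ax, y> = <x, A^* y> gives (Ax)^T y = x^T (A^*) y, i.e. x^T A^T y = x^T (A^*) y. Since this holds for all x, y, we must have A^* = A^T. Therefore
A^* =
[[0, -2, -3],
 [3, 1, -3]].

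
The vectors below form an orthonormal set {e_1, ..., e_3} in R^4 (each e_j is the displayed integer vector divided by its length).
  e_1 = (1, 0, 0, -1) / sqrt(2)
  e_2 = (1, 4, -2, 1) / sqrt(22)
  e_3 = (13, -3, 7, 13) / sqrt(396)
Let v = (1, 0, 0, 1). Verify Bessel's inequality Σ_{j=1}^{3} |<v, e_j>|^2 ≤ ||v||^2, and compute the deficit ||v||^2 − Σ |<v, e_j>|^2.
Σ |<v, e_j>|^2 = 17/9; ||v||^2 = 2; deficit = 1/9

Write each e_j = u_j / sqrt(<u_j, u_j>) where u_j is the displayed integer vector. Then <v, e_j> = <v, u_j> / sqrt(<u_j, u_j>), so |<v, e_j>|^2 = <v, u_j>^2 / <u_j, u_j>.
Coefficients: <v, e_1> = 0/sqrt(2), <v, e_2> = 2/sqrt(22), <v, e_3> = 26/sqrt(396).
Square and sum: Σ |<v, e_j>|^2 = 17/9.
Compute ||v||^2 = v·v = 2.
Deficit = 2 − 17/9 = 1/9 ≥ 0, confirming Bessel's inequality. (The deficit equals ||v − Σ <v,e_j> e_j||^2, the squared distance from v to span{e_j}.)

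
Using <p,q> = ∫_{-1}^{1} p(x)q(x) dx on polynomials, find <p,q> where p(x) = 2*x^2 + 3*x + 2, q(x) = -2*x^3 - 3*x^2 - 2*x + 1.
<p,q> = -112/15

Expand the product: p(x)·q(x) = -4*x^5 - 12*x^4 - 17*x^3 - 10*x^2 - x + 2.
∫_{-1}^{1} of each monomial x^k gives [2/(k+1) if k even, 0 if k odd]. Integrating term-by-term (or equivalently evaluating the antiderivative F(x) = -2*x^6/3 - 12*x^5/5 - 17*x^4/4 - 10*x^3/3 - x^2/2 + 2*x at the endpoints):
  F(1) − F(−1) = -183/20 − (-101/60) = -112/15.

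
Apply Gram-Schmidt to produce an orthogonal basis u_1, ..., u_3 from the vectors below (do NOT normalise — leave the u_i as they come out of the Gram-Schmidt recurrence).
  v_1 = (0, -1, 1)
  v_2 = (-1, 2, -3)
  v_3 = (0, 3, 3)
Orthogonal basis:
  u_1 = (0, -1, 1)
  u_2 = (-1, -1/2, -1/2)
  u_3 = (-2, 2, 2)

Apply the Gram-Schmidt recurrence
  u_1 = v_1
  u_i = v_i − Σ_{j<i} ((v_i · u_j) / (u_j · u_j)) · u_j.

Step by step this gives:
  u_1 = (0, -1, 1)
  u_2 = (-1, -1/2, -1/2)
  u_3 = (-2, 2, 2)

Orthogonality check:
  u_2 · u_1 = 0 (should be 0)
  u_3 · u_1 = 0 (should be 0)
  u_3 · u_2 = 0 (should be 0)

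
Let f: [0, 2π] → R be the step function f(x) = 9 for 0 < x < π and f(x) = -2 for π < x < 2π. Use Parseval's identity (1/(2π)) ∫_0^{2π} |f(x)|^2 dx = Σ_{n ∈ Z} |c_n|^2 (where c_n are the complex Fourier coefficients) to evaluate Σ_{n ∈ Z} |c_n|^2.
Σ |c_n|^2 = 85/2

Parseval equates the L^2 energy of f (normalised by 1/(2π)) with the ℓ^2 sum of its Fourier coefficients: (1/(2π)) ∫_0^{2π} |f|^2 = Σ |c_n|^2.
Compute the left side: (1/(2π)) [∫_0^π 9^2 dx + ∫_π^{2π} (-2)^2 dx] = (1/(2π)) · (81π + 4π) = (81 + 4)/2 = 85/2.
So Σ_{n ∈ Z} |c_n|^2 = 85/2.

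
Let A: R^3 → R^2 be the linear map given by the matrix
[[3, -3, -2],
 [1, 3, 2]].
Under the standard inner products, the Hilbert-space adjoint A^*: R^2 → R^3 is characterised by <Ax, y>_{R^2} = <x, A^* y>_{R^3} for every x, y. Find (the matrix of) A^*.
A^* = A^T =
[[3, 1],
 [-3, 3],
 [-2, 2]]

For real matrices with standard dot products, the defining identity <Ax, y> = <x, A^* y> gives (Ax)^T y = x^T (A^*) y, i.e. x^T A^T y = x^T (A^*) y. Since this holds for all x, y, we must have A^* = A^T. Therefore
A^* =
[[3, 1],
 [-3, 3],
 [-2, 2]].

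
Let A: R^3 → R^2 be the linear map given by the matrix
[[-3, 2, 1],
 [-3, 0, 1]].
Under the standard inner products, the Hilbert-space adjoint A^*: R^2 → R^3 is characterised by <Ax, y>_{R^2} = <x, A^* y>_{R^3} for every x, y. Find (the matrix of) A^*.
A^* = A^T =
[[-3, -3],
 [2, 0],
 [1, 1]]

For real matrices with standard dot products, the defining identity <Ax, y> = <x, A^* y> gives (Ax)^T y = x^T (A^*) y, i.e. x^T A^T y = x^T (A^*) y. Since this holds for all x, y, we must have A^* = A^T. Therefore
A^* =
[[-3, -3],
 [2, 0],
 [1, 1]].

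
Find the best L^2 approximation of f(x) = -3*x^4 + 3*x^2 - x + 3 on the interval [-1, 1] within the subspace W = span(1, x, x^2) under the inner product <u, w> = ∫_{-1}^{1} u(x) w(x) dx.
g(x) = 3*x^2/7 - x + 114/35

The best approximation g ∈ W is the orthogonal projection of f onto W. Writing g = a_0 + a_1 x + a_2 x^2, the coefficients solve the normal equations G · a = b where
  G_{ij} = <φ_i, φ_j> and b_i = <f, φ_i>, with φ_0 = 1, φ_1 = x, φ_2 = x^2.
G =
  [2, 0, 2/3]
  [0, 2/3, 0]
  [2/3, 0, 2/5],
b = (34/5, -2/3, 82/35).
Solving gives a_0 = 114/35, a_1 = -1, a_2 = 3/7, so
  g(x) = 3*x^2/7 - x + 114/35.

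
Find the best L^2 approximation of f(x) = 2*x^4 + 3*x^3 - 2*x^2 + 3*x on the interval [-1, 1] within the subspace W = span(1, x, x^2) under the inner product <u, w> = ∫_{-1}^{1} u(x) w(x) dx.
g(x) = -2*x^2/7 + 24*x/5 - 6/35

The best approximation g ∈ W is the orthogonal projection of f onto W. Writing g = a_0 + a_1 x + a_2 x^2, the coefficients solve the normal equations G · a = b where
  G_{ij} = <φ_i, φ_j> and b_i = <f, φ_i>, with φ_0 = 1, φ_1 = x, φ_2 = x^2.
G =
  [2, 0, 2/3]
  [0, 2/3, 0]
  [2/3, 0, 2/5],
b = (-8/15, 16/5, -8/35).
Solving gives a_0 = -6/35, a_1 = 24/5, a_2 = -2/7, so
  g(x) = -2*x^2/7 + 24*x/5 - 6/35.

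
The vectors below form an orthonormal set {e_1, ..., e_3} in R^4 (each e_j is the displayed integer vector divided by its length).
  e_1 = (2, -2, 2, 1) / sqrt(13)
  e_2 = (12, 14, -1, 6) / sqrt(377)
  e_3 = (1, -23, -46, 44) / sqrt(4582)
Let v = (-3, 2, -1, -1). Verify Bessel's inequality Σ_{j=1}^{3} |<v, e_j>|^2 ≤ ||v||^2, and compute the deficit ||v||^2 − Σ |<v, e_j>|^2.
Σ |<v, e_j>|^2 = 2201/158; ||v||^2 = 15; deficit = 169/158

Write each e_j = u_j / sqrt(<u_j, u_j>) where u_j is the displayed integer vector. Then <v, e_j> = <v, u_j> / sqrt(<u_j, u_j>), so |<v, e_j>|^2 = <v, u_j>^2 / <u_j, u_j>.
Coefficients: <v, e_1> = -13/sqrt(13), <v, e_2> = -13/sqrt(377), <v, e_3> = -47/sqrt(4582).
Square and sum: Σ |<v, e_j>|^2 = 2201/158.
Compute ||v||^2 = v·v = 15.
Deficit = 15 − 2201/158 = 169/158 ≥ 0, confirming Bessel's inequality. (The deficit equals ||v − Σ <v,e_j> e_j||^2, the squared distance from v to span{e_j}.)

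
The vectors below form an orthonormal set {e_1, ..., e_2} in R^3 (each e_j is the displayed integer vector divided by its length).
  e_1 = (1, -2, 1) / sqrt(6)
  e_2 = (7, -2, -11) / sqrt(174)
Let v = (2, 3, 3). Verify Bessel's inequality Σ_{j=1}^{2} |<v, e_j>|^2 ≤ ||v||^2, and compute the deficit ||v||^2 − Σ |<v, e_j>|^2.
Σ |<v, e_j>|^2 = 109/29; ||v||^2 = 22; deficit = 529/29

Write each e_j = u_j / sqrt(<u_j, u_j>) where u_j is the displayed integer vector. Then <v, e_j> = <v, u_j> / sqrt(<u_j, u_j>), so |<v, e_j>|^2 = <v, u_j>^2 / <u_j, u_j>.
Coefficients: <v, e_1> = -1/sqrt(6), <v, e_2> = -25/sqrt(174).
Square and sum: Σ |<v, e_j>|^2 = 109/29.
Compute ||v||^2 = v·v = 22.
Deficit = 22 − 109/29 = 529/29 ≥ 0, confirming Bessel's inequality. (The deficit equals ||v − Σ <v,e_j> e_j||^2, the squared distance from v to span{e_j}.)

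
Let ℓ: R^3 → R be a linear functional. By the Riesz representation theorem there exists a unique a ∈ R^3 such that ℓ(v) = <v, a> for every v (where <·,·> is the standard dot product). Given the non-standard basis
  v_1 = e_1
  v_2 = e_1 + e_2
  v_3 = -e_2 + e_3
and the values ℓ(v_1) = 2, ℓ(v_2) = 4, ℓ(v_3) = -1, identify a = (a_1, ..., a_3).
a = (2, 2, 1)

Write a = (a_1, ..., a_3) in the standard basis. For each basis vector v_i, ℓ(v_i) = <v_i, a> is a linear equation in the a_j's. Collect the n equations into a matrix system V a = ℓ, where row i of V is v_i (expressed in the standard basis). Since V is invertible (lower-triangular with 1s on the diagonal, up to permutation), solve by back-substitution:
  V =
[[1, 0, 0],
 [1, 1, 0],
 [0, -1, 1]]
  V a = (2, 4, -1)
Solving gives a = (2, 2, 1).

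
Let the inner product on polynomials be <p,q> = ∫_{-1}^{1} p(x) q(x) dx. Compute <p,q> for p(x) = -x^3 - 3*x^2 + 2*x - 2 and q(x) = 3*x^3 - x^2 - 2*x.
<p,q> = 232/105

Expand the product: p(x)·q(x) = -3*x^6 - 8*x^5 + 11*x^4 - 2*x^3 - 2*x^2 + 4*x.
∫_{-1}^{1} of each monomial x^k gives [2/(k+1) if k even, 0 if k odd]. Integrating term-by-term (or equivalently evaluating the antiderivative F(x) = -3*x^7/7 - 4*x^6/3 + 11*x^5/5 - x^4/2 - 2*x^3/3 + 2*x^2 at the endpoints):
  F(1) − F(−1) = 89/70 − (-197/210) = 232/105.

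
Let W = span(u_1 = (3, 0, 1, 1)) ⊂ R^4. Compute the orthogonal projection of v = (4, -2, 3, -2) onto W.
proj_W(v) = (39/11, 0, 13/11, 13/11)

Set up U = [u_1 | ... | u_1] ∈ R^(4×1). The projector onto W = col(U) is P = U (U^T U)^(-1) U^T.
Compute U^T U =
  [11],
and U^T v = (13).
Solve U^T U · c = U^T v for the coefficients: c = (13/11). The projection is proj_W(v) = U c.
Check: (v - proj_W(v)) · u_1 = 0  (should be 0).
Result: proj_W(v) = (39/11, 0, 13/11, 13/11).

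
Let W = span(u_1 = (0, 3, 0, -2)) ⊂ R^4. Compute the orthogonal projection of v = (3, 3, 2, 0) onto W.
proj_W(v) = (0, 27/13, 0, -18/13)

Set up U = [u_1 | ... | u_1] ∈ R^(4×1). The projector onto W = col(U) is P = U (U^T U)^(-1) U^T.
Compute U^T U =
  [13],
and U^T v = (9).
Solve U^T U · c = U^T v for the coefficients: c = (9/13). The projection is proj_W(v) = U c.
Check: (v - proj_W(v)) · u_1 = 0  (should be 0).
Result: proj_W(v) = (0, 27/13, 0, -18/13).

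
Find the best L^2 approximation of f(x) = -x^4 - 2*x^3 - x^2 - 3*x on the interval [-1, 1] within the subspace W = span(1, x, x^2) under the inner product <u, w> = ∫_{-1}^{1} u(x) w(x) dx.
g(x) = -13*x^2/7 - 21*x/5 + 3/35

The best approximation g ∈ W is the orthogonal projection of f onto W. Writing g = a_0 + a_1 x + a_2 x^2, the coefficients solve the normal equations G · a = b where
  G_{ij} = <φ_i, φ_j> and b_i = <f, φ_i>, with φ_0 = 1, φ_1 = x, φ_2 = x^2.
G =
  [2, 0, 2/3]
  [0, 2/3, 0]
  [2/3, 0, 2/5],
b = (-16/15, -14/5, -24/35).
Solving gives a_0 = 3/35, a_1 = -21/5, a_2 = -13/7, so
  g(x) = -13*x^2/7 - 21*x/5 + 3/35.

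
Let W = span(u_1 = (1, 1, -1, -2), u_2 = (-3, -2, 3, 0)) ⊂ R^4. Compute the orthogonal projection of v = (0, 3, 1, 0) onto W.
proj_W(v) = (7/18, 1/3, -7/18, -4/9)

Set up U = [u_1 | ... | u_2] ∈ R^(4×2). The projector onto W = col(U) is P = U (U^T U)^(-1) U^T.
Compute U^T U =
  [7, -8]
  [-8, 22],
and U^T v = (2, -3).
Solve U^T U · c = U^T v for the coefficients: c = (2/9, -1/18). The projection is proj_W(v) = U c.
Check: (v - proj_W(v)) · u_1 = 0  (should be 0).
Check: (v - proj_W(v)) · u_2 = 0  (should be 0).
Result: proj_W(v) = (7/18, 1/3, -7/18, -4/9).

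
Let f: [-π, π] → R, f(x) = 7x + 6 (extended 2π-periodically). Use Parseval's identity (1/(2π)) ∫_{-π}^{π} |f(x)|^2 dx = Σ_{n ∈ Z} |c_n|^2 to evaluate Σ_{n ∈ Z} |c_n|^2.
Σ |c_n|^2 = 49π^2/3 + 36

Expand and integrate term by term over [-π, π]:
  ∫ (7x)^2 dx = 49·(2π^3/3); ∫ 2·7·(6)·x dx = 0 (odd integrand); ∫ 6^2 dx = 36·2π.
So (1/(2π)) ∫_{-π}^{π} (7x + 6)^2 dx = 49π^2/3 + 36 = 49π^2/3 + 36.
Parseval ⇒ Σ |c_n|^2 = 49π^2/3 + 36.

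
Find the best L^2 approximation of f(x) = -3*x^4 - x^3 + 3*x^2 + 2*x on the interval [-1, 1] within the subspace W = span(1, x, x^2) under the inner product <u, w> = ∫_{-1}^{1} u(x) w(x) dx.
g(x) = 3*x^2/7 + 7*x/5 + 9/35

The best approximation g ∈ W is the orthogonal projection of f onto W. Writing g = a_0 + a_1 x + a_2 x^2, the coefficients solve the normal equations G · a = b where
  G_{ij} = <φ_i, φ_j> and b_i = <f, φ_i>, with φ_0 = 1, φ_1 = x, φ_2 = x^2.
G =
  [2, 0, 2/3]
  [0, 2/3, 0]
  [2/3, 0, 2/5],
b = (4/5, 14/15, 12/35).
Solving gives a_0 = 9/35, a_1 = 7/5, a_2 = 3/7, so
  g(x) = 3*x^2/7 + 7*x/5 + 9/35.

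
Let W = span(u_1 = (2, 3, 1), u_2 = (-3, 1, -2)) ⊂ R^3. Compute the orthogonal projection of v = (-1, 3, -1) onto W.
proj_W(v) = (-178/171, 514/171, -160/171)

Set up U = [u_1 | ... | u_2] ∈ R^(3×2). The projector onto W = col(U) is P = U (U^T U)^(-1) U^T.
Compute U^T U =
  [14, -5]
  [-5, 14],
and U^T v = (6, 8).
Solve U^T U · c = U^T v for the coefficients: c = (124/171, 142/171). The projection is proj_W(v) = U c.
Check: (v - proj_W(v)) · u_1 = 0  (should be 0).
Check: (v - proj_W(v)) · u_2 = 0  (should be 0).
Result: proj_W(v) = (-178/171, 514/171, -160/171).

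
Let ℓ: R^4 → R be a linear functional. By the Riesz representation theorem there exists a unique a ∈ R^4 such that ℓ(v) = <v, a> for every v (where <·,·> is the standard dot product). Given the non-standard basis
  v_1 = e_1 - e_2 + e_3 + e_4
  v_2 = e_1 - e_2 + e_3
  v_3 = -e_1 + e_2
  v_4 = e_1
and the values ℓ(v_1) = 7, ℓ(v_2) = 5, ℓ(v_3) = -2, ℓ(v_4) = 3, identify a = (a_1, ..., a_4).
a = (3, 1, 3, 2)

Write a = (a_1, ..., a_4) in the standard basis. For each basis vector v_i, ℓ(v_i) = <v_i, a> is a linear equation in the a_j's. Collect the n equations into a matrix system V a = ℓ, where row i of V is v_i (expressed in the standard basis). Since V is invertible (lower-triangular with 1s on the diagonal, up to permutation), solve by back-substitution:
  V =
[[1, -1, 1, 1],
 [1, -1, 1, 0],
 [-1, 1, 0, 0],
 [1, 0, 0, 0]]
  V a = (7, 5, -2, 3)
Solving gives a = (3, 1, 3, 2).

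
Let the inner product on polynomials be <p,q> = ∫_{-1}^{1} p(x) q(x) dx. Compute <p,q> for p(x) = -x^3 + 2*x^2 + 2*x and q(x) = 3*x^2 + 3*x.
<p,q> = 26/5

Expand the product: p(x)·q(x) = -3*x^5 + 3*x^4 + 12*x^3 + 6*x^2.
∫_{-1}^{1} of each monomial x^k gives [2/(k+1) if k even, 0 if k odd]. Integrating term-by-term (or equivalently evaluating the antiderivative F(x) = -x^6/2 + 3*x^5/5 + 3*x^4 + 2*x^3 at the endpoints):
  F(1) − F(−1) = 51/10 − (-1/10) = 26/5.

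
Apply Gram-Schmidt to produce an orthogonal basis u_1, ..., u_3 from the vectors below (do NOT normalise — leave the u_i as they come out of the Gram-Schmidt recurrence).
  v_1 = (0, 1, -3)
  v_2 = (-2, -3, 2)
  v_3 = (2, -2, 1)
Orthogonal basis:
  u_1 = (0, 1, -3)
  u_2 = (-2, -21/10, -7/10)
  u_3 = (168/89, -144/89, -48/89)

Apply the Gram-Schmidt recurrence
  u_1 = v_1
  u_i = v_i − Σ_{j<i} ((v_i · u_j) / (u_j · u_j)) · u_j.

Step by step this gives:
  u_1 = (0, 1, -3)
  u_2 = (-2, -21/10, -7/10)
  u_3 = (168/89, -144/89, -48/89)

Orthogonality check:
  u_2 · u_1 = 0 (should be 0)
  u_3 · u_1 = 0 (should be 0)
  u_3 · u_2 = 0 (should be 0)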